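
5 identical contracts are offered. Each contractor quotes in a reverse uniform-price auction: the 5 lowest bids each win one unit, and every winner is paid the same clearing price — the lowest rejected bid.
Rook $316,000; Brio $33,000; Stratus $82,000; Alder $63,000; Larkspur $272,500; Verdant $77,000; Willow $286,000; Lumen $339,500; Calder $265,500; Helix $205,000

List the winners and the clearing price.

Brio, Alder, Verdant, Stratus, Helix; each is paid $265,500

Bids ranked low→high: 33,000 (Brio), 63,000 (Alder), 77,000 (Verdant), 82,000 (Stratus), 205,000 (Helix), 265,500 (Calder), 272,500 (Larkspur), …
Winners (5 units): Brio, Alder, Verdant, Stratus, Helix.
Clearing price = lowest rejected bid = $265,500.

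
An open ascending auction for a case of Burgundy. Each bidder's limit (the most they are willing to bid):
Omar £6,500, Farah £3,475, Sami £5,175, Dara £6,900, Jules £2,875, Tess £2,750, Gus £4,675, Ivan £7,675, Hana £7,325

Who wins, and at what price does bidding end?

Ivan wins at £7,325

Limits ranked: 7,675 (Ivan) > 7,325 (Hana) > 6,900 (Dara) > 6,500 (Omar) > 5,175 (Sami) > 4,675 (Gus) > …
Bidding ends when Hana exits at £7,325; Ivan takes it.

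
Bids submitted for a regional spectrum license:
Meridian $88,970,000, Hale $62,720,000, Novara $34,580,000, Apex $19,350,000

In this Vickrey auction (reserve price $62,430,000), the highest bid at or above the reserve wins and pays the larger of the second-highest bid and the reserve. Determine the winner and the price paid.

Meridian pays $62,720,000

Sorting bids: 88,970,000 (Meridian) > 62,720,000 (Hale) > 34,580,000 (Novara) > 19,350,000 (Apex)
Highest eligible bid: Meridian at $88,970,000.
Second-highest bid $62,720,000 exceeds the reserve $62,430,000 → payment $62,720,000.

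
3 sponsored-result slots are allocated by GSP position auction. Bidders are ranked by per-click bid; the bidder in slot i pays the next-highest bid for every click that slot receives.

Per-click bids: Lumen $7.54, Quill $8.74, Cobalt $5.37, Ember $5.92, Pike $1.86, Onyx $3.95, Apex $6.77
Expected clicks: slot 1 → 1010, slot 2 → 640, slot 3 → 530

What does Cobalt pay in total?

Cobalt pays $0.00

Per-click bids in order: $8.74 (Quill) > $7.54 (Lumen) > $6.77 (Apex) > $5.92 (Ember) > …
Cobalt ranks below slot 3 → no slot, pays nothing.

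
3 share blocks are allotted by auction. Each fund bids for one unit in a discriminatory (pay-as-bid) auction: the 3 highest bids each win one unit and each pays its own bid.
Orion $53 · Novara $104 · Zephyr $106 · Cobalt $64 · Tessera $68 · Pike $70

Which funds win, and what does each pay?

Zephyr $106, Novara $104, Pike $70

Ordering the bids: 106 (Zephyr), 104 (Novara), 70 (Pike), 68 (Tessera), 64 (Cobalt), …
The 3 highest are Zephyr, Novara, Pike.
Each winner pays its own bid: Zephyr $106, Novara $104, Pike $70.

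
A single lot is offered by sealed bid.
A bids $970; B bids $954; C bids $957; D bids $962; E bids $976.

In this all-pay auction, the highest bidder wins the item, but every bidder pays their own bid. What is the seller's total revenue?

Bids ranked: 976 (E) > 970 (A) > 962 (D) > 957 (C) > 954 (B)
Every bidder forfeits their bid regardless of winning.
Revenue = 970 + 954 + 957 + 962 + 976 = $4,819.

Total revenue: $4,819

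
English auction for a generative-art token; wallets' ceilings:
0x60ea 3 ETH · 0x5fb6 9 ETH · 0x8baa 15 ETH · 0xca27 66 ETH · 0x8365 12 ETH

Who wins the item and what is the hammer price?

Rule: the price rises until one bidder remains; the winner pays the price at which the last rival dropped out.
Limits ranked: 66 (0xca27) > 15 (0x8baa) > 12 (0x8365) > 9 (0x5fb6) > 3 (0x60ea)
Bidding ends when 0x8baa exits at 15 ETH; 0xca27 takes it.

0xca27 wins at 15 ETH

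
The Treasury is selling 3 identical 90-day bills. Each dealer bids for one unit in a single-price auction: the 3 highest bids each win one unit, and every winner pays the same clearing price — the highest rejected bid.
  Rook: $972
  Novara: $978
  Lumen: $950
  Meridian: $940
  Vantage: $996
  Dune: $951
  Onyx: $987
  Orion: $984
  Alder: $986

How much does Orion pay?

Ordering the bids: 996 (Vantage), 987 (Onyx), 986 (Alder), 984 (Orion), 978 (Novara), …
Top 3: Vantage, Onyx, Alder.
Highest unsuccessful bid: $984 → clearing price.
Orion does not win → pays $0.

Orion pays $0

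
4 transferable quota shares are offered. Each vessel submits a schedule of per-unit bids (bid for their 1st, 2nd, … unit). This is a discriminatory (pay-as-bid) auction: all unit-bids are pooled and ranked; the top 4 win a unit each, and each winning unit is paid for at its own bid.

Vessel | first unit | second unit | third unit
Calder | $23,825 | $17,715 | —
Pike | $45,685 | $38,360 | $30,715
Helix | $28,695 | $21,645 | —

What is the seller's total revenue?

Pooled unit-bids ranked (top 4): 45,685 (Pike-1), 38,360 (Pike-2), 30,715 (Pike-3), 28,695 (Helix-1)
Next rejected bid: $23,825 (not a price — pay-as-bid).
Each winning unit pays its own bid.
Revenue = 45,685 + 38,360 + 30,715 + 28,695 = $143,455.

Total revenue: $143,455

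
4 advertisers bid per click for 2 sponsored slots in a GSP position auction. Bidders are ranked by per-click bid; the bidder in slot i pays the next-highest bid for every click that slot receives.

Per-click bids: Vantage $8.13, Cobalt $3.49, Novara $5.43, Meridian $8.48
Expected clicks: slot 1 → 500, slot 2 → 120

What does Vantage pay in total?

Per-click bids in order: $8.48 (Meridian) > $8.13 (Vantage) > $5.43 (Novara) > …
Vantage holds slot 2 → pays next bid $5.43 × 120 clicks = $651.60.

Vantage pays $651.60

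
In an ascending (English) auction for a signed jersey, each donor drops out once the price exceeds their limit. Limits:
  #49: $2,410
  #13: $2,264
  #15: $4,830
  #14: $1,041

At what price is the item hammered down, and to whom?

#15 wins at $2,410

Ascending (English) auction: the price rises until one bidder remains; the winner pays the price at which the last rival dropped out.
Sorting limits: 4,830 (#15) > 2,410 (#49) > 2,264 (#13) > 1,041 (#14)
Bidding ends when #49 exits at $2,410; #15 takes it.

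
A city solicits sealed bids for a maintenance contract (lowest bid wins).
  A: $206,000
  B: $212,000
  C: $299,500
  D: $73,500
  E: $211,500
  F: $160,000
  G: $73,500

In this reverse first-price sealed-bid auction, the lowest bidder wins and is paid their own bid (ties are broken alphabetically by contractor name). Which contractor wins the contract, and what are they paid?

D is paid $73,500

Sorting bids: 73,500 (D) < 73,500 (G) < 160,000 (F) < 206,000 (A) < 211,500 (E) < 212,000 (B) < …
D and G tie at $73,500; tie-break gives it to D.
D is lowest → is paid own bid, $73,500.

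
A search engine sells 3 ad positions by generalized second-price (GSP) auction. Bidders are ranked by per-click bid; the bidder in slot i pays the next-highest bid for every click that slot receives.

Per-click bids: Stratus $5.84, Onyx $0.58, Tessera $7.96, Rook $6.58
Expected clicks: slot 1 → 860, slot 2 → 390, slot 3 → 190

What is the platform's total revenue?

Total revenue: $8046.60

Sorting advertisers: $7.96 (Tessera) > $6.58 (Rook) > $5.84 (Stratus) > $0.58 (Onyx)
Slot 1: Tessera pays $6.58 × 860 = $5658.80
Slot 2: Rook pays $5.84 × 390 = $2277.60
Slot 3: Stratus pays $0.58 × 190 = $110.20
Total = $8046.60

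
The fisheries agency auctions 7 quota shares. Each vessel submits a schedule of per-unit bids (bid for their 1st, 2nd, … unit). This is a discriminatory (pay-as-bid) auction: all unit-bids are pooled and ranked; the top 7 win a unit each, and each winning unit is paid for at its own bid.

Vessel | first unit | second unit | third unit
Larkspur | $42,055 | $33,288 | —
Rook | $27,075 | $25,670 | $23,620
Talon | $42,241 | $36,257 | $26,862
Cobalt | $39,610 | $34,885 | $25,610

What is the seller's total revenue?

Merging the schedules and taking the best 7: 42,241 (Talon-1), 42,055 (Larkspur-1), 39,610 (Cobalt-1), 36,257 (Talon-2), 34,885 (Cobalt-2), 33,288 (Larkspur-2), 27,075 (Rook-1)
Next rejected bid: $26,862 (not a price — pay-as-bid).
Each winning unit pays its own bid.
Revenue = 42,241 + 42,055 + 39,610 + 36,257 + 34,885 + 33,288 + 27,075 = $255,411.

Total revenue: $255,411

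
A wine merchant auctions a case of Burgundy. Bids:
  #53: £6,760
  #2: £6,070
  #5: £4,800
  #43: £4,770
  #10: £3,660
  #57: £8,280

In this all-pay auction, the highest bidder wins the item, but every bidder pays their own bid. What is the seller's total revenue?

All-pay auction: the highest bidder wins the item, but every bidder pays their own bid.
Sorting bids: 8,280 (#57) > 6,760 (#53) > 6,070 (#2) > 4,800 (#5) > 4,770 (#43) > 3,660 (#10)
Every bidder forfeits their bid regardless of winning.
Revenue = 6,760 + 6,070 + 4,800 + 4,770 + 3,660 + 8,280 = £34,340.

Total revenue: £34,340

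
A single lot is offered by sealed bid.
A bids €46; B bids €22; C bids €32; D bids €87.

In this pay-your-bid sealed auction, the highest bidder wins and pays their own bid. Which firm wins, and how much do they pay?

D pays €87

Bids ranked: 87 (D) > 46 (A) > 32 (C) > 22 (B)
D is highest → pays own bid, €87.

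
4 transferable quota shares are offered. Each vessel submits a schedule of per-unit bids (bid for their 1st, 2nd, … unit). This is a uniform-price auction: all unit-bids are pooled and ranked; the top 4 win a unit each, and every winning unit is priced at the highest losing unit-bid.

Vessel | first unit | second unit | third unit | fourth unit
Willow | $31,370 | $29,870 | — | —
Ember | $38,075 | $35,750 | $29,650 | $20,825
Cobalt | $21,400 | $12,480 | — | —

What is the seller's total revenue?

Pooled unit-bids ranked (top 4): 38,075 (Ember-1), 35,750 (Ember-2), 31,370 (Willow-1), 29,870 (Willow-2)
Highest rejected unit-bid = $29,650.
Allocation: Ember 2, Willow 2. Every unit priced at $29,650.
Revenue = 4 × 29,650 = $118,600.

Total revenue: $118,600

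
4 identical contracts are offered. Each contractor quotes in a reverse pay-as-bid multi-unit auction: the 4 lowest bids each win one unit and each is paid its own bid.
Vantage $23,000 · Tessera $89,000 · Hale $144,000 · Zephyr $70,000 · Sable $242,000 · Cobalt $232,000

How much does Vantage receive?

Vantage is paid $23,000

Ordering the bids: 23,000 (Vantage), 70,000 (Zephyr), 89,000 (Tessera), 144,000 (Hale), 232,000 (Cobalt), 242,000 (Sable)
Winners (4 units): Vantage, Zephyr, Tessera, Hale.
Vantage wins → own bid $23,000.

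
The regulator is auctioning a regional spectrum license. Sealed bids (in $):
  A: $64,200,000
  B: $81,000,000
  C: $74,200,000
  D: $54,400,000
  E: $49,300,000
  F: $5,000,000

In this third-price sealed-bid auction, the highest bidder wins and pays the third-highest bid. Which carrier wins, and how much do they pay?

B pays $64,200,000

Bids in order: 81,000,000 (B) > 74,200,000 (C) > 64,200,000 (A) > 54,400,000 (D) > 49,300,000 (E) > 5,000,000 (F)
B is highest; pays the third-highest bid, $64,200,000.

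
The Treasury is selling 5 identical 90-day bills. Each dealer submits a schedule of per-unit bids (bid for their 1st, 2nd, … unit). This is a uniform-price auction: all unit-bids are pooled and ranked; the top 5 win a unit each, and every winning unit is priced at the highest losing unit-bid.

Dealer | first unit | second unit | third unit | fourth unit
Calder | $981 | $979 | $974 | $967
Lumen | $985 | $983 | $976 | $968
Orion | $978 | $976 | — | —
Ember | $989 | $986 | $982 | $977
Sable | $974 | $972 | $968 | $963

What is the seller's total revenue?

Total revenue: $4,905

Pooled unit-bids ranked (top 5): 989 (Ember-1), 986 (Ember-2), 985 (Lumen-1), 983 (Lumen-2), 982 (Ember-3)
Highest rejected unit-bid = $981.
Allocation: Ember 3, Lumen 2. Every unit priced at $981.
Revenue = 5 × 981 = $4,905.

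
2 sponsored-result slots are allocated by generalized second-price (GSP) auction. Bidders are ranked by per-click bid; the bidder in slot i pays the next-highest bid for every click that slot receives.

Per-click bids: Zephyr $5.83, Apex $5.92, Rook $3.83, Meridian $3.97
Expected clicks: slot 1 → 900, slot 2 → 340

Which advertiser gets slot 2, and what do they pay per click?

Zephyr; $3.97 per click

Per-click bids in order: $5.92 (Apex) > $5.83 (Zephyr) > $3.97 (Meridian) > …
Slot 2 goes to the second-ranked bidder, Zephyr, who pays the next bid down: $3.97/click.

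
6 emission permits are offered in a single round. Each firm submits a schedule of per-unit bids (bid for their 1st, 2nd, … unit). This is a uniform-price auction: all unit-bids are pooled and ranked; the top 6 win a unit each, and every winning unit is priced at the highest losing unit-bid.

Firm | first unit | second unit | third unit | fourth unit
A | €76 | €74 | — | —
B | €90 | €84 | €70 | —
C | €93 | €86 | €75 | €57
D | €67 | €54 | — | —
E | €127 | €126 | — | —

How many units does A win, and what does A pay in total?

Merging the schedules and taking the best 6: 127 (E-1), 126 (E-2), 93 (C-1), 90 (B-1), 86 (C-2), 84 (B-2)
Highest rejected unit-bid = €76.
A wins 0 unit(s) at €76 each.

A: 0 units, pays €0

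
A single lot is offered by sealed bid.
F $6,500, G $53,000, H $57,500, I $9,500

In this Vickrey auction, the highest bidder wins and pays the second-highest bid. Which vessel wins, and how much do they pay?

Vickrey auction: the highest bidder wins and pays the second-highest bid.
Bids ranked: 57,500 (H) > 53,000 (G) > 9,500 (I) > 6,500 (F)
H wins with the highest bid; price is set by the runner-up at $53,000.

H pays $53,000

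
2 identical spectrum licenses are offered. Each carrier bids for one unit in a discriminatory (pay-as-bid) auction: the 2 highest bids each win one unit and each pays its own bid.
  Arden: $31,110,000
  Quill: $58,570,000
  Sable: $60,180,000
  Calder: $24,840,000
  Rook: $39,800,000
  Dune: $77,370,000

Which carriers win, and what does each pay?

Bids ranked high→low: 77,370,000 (Dune), 60,180,000 (Sable), 58,570,000 (Quill), 39,800,000 (Rook), …
The 2 highest are Dune, Sable.
Each winner pays its own bid: Dune $77,370,000, Sable $60,180,000.

Dune $77,370,000, Sable $60,180,000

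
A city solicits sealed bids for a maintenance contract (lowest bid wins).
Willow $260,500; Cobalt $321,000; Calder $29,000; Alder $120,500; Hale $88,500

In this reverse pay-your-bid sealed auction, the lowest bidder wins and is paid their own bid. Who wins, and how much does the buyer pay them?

Calder is paid $29,000

Bids in order: 29,000 (Calder) < 88,500 (Hale) < 120,500 (Alder) < 260,500 (Willow) < 321,000 (Cobalt)
Calder is lowest → is paid own bid, $29,000.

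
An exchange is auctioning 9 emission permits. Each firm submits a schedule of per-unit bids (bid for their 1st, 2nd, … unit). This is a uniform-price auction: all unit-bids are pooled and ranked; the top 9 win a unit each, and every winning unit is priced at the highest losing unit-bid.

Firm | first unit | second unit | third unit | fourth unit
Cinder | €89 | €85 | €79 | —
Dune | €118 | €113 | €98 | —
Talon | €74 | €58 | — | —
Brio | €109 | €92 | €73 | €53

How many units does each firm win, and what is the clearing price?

Brio 2, Cinder 3, Dune 3, Talon 1; clearing price €73

Pooled unit-bids ranked (top 9): 118 (Dune-1), 113 (Dune-2), 109 (Brio-1), 98 (Dune-3), 92 (Brio-2), 89 (Cinder-1), 85 (Cinder-2), 79 (Cinder-3), 74 (Talon-1)
Highest rejected unit-bid = €73.
Allocation: Brio 2, Cinder 3, Dune 3, Talon 1.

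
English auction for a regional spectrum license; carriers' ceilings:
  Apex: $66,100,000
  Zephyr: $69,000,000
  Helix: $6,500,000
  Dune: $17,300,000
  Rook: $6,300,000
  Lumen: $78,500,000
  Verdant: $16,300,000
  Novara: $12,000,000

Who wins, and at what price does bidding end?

Limits in order: 78,500,000 (Lumen) > 69,000,000 (Zephyr) > 66,100,000 (Apex) > 17,300,000 (Dune) > 16,300,000 (Verdant) > 12,000,000 (Novara) > …
Bidding ends when Zephyr exits at $69,000,000; Lumen takes it.

Lumen wins at $69,000,000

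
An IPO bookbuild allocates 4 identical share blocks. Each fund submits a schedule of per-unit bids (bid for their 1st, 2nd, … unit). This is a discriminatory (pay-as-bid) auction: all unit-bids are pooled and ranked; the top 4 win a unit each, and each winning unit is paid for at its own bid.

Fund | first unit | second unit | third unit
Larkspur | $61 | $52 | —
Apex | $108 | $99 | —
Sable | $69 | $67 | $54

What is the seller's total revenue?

Pooled unit-bids ranked (top 4): 108 (Apex-1), 99 (Apex-2), 69 (Sable-1), 67 (Sable-2)
Next rejected bid: $61 (not a price — pay-as-bid).
Each winning unit pays its own bid.
Revenue = 108 + 99 + 69 + 67 = $343.

Total revenue: $343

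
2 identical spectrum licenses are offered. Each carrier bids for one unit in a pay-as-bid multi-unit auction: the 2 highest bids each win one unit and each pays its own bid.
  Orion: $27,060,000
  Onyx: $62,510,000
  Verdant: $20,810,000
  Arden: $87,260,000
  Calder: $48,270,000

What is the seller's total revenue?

Sorting: 87,260,000 (Arden), 62,510,000 (Onyx), 48,270,000 (Calder), 27,060,000 (Orion), …
Winners (2 units): Arden, Onyx.
Total revenue = 87,260,000 + 62,510,000 = $149,770,000.

Total revenue: $149,770,000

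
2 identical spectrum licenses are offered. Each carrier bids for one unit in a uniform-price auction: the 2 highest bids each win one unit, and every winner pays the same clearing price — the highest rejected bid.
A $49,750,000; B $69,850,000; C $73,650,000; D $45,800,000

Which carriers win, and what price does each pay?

C, B; each pays $49,750,000

Sorting: 73,650,000 (C), 69,850,000 (B), 49,750,000 (A), 45,800,000 (D)
The 2 highest are C, B.
Clearing price = highest rejected bid = $49,750,000.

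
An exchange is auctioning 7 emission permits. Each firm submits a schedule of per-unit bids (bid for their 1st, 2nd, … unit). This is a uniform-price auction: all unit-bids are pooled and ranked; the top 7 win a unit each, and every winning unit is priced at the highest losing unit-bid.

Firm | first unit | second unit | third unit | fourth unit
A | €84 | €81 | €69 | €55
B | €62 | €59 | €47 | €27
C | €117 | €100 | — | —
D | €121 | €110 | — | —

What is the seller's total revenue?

All unit-bids, highest first — top 7: 121 (D-1), 117 (C-1), 110 (D-2), 100 (C-2), 84 (A-1), 81 (A-2), 69 (A-3)
First bid not allocated: €62.
Allocation: A 3, C 2, D 2. Every unit priced at €62.
Revenue = 7 × 62 = €434.

Total revenue: €434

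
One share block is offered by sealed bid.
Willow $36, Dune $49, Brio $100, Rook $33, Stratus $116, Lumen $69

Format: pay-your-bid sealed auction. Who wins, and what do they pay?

Stratus pays $116

Rule: the highest bidder wins and pays their own bid.
Sorting bids: 116 (Stratus) > 100 (Brio) > 69 (Lumen) > 49 (Dune) > 36 (Willow) > 33 (Rook)
Stratus has the highest bid and pays exactly that: $116.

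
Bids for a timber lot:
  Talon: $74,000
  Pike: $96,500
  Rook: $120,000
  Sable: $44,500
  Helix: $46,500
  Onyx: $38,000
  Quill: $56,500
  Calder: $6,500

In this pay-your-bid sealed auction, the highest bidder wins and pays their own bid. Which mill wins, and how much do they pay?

Rook pays $120,000

Sorting bids: 120,000 (Rook) > 96,500 (Pike) > 74,000 (Talon) > 56,500 (Quill) > 46,500 (Helix) > 44,500 (Sable) > …
First-price: Rook pays what they bid, $120,000.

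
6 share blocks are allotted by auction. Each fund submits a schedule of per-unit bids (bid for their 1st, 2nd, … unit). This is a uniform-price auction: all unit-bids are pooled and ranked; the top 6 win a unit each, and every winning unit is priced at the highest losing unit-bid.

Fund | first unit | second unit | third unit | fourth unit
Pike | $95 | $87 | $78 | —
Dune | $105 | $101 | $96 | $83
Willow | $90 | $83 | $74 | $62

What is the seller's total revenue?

Total revenue: $498

All unit-bids, highest first — top 6: 105 (Dune-1), 101 (Dune-2), 96 (Dune-3), 95 (Pike-1), 90 (Willow-1), 87 (Pike-2)
The (k+1)-th unit-bid is $83.
Allocation: Dune 3, Pike 2, Willow 1. Every unit priced at $83.
Revenue = 6 × 83 = $498.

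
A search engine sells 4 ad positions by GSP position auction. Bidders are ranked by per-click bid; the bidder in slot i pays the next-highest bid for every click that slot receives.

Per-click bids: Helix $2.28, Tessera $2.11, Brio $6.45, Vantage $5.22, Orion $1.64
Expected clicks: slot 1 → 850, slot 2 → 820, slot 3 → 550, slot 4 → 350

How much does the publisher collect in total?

Per-click bids in order: $6.45 (Brio) > $5.22 (Vantage) > $2.28 (Helix) > $2.11 (Tessera) > $1.64 (Orion)
Slot 1: Brio pays $5.22 × 850 = $4437.00
Slot 2: Vantage pays $2.28 × 820 = $1869.60
Slot 3: Helix pays $2.11 × 550 = $1160.50
Slot 4: Tessera pays $1.64 × 350 = $574.00
Total = $8041.10

Total revenue: $8041.10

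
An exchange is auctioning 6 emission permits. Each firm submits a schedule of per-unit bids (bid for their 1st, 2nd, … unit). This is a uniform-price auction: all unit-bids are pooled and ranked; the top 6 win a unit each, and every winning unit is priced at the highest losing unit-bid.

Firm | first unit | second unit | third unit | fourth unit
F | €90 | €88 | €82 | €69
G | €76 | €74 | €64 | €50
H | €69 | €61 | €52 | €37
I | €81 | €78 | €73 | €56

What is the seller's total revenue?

Pooled unit-bids ranked (top 6): 90 (F-1), 88 (F-2), 82 (F-3), 81 (I-1), 78 (I-2), 76 (G-1)
Highest rejected unit-bid = €74.
Allocation: F 3, G 1, I 2. Every unit priced at €74.
Revenue = 6 × 74 = €444.

Total revenue: €444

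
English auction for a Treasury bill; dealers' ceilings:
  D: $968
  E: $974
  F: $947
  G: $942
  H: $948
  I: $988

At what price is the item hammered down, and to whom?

Sorting limits: 988 (I) > 974 (E) > 968 (D) > 948 (H) > 947 (F) > 942 (G)
Once the price passes $974, only I is left; the hammer falls at E's limit of $974.

I wins at $974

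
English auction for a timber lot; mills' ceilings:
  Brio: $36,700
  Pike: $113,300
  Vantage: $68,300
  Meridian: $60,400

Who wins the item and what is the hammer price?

Rule: the price rises until one bidder remains; the winner pays the price at which the last rival dropped out.
Sorting limits: 113,300 (Pike) > 68,300 (Vantage) > 60,400 (Meridian) > 36,700 (Brio)
Once the price passes $68,300, only Pike is left; the hammer falls at Vantage's limit of $68,300.

Pike wins at $68,300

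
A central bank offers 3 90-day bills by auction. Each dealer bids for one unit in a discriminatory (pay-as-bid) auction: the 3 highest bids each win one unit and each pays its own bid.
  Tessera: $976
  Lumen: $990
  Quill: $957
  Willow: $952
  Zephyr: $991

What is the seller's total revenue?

Total revenue: $2,957

Bids ranked high→low: 991 (Zephyr), 990 (Lumen), 976 (Tessera), 957 (Quill), 952 (Willow)
The 3 highest are Zephyr, Lumen, Tessera.
Total revenue = 991 + 990 + 976 = $2,957.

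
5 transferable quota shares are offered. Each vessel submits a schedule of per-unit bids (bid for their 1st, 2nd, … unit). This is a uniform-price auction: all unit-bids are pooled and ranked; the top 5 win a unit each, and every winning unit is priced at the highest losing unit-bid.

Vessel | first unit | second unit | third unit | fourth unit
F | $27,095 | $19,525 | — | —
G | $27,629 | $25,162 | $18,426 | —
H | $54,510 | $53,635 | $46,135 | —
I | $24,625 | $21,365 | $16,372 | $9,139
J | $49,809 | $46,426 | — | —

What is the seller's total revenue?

Total revenue: $138,145

Pooled unit-bids ranked (top 5): 54,510 (H-1), 53,635 (H-2), 49,809 (J-1), 46,426 (J-2), 46,135 (H-3)
Highest rejected unit-bid = $27,629.
Allocation: H 3, J 2. Every unit priced at $27,629.
Revenue = 5 × 27,629 = $138,145.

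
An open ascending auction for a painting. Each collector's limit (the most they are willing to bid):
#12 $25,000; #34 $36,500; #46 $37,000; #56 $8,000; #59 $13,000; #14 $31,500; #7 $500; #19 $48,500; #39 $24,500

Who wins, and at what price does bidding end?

#19 wins at $37,000

Limits ranked: 48,500 (#19) > 37,000 (#46) > 36,500 (#34) > 31,500 (#14) > 25,000 (#12) > 24,500 (#39) > …
#46 is the last rival to drop out, at $37,000; #19 remains and wins at that price.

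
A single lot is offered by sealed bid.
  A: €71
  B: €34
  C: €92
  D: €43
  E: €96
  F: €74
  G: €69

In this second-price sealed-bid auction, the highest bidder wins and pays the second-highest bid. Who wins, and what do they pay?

Bids ranked: 96 (E) > 92 (C) > 74 (F) > 71 (A) > 69 (G) > 43 (D) > …
E wins with the highest bid; price is set by the runner-up at €92.

E pays €92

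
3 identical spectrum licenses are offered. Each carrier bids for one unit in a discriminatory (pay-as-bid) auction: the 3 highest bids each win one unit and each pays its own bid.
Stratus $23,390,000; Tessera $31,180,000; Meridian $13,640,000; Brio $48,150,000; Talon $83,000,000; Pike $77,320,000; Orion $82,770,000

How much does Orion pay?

Bids ranked high→low: 83,000,000 (Talon), 82,770,000 (Orion), 77,320,000 (Pike), 48,150,000 (Brio), 31,180,000 (Tessera), …
Top 3: Talon, Orion, Pike.
Orion wins → own bid $82,770,000.

Orion pays $82,770,000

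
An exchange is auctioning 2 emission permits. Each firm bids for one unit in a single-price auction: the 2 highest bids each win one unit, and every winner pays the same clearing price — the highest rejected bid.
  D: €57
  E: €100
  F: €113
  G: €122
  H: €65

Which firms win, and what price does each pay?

Bids ranked high→low: 122 (G), 113 (F), 100 (E), 65 (H), …
The 2 highest are G, F.
First losing bid is E's €100, which sets the uniform price.

G, F; each pays €100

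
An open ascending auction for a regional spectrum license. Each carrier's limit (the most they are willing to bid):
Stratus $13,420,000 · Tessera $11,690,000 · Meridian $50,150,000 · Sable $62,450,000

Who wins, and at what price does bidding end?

Ascending (English) auction: the price rises until one bidder remains; the winner pays the price at which the last rival dropped out.
Limits ranked: 62,450,000 (Sable) > 50,150,000 (Meridian) > 13,420,000 (Stratus) > 11,690,000 (Tessera)
Meridian is the last rival to drop out, at $50,150,000; Sable remains and wins at that price.

Sable wins at $50,150,000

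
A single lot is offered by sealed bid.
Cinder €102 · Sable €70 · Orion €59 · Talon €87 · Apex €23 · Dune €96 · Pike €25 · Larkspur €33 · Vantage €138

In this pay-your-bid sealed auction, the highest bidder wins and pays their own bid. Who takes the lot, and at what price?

Vantage pays €138

Rule: the highest bidder wins and pays their own bid.
Bids ranked: 138 (Vantage) > 102 (Cinder) > 96 (Dune) > 87 (Talon) > 70 (Sable) > 59 (Orion) > …
Vantage is highest → pays own bid, €138.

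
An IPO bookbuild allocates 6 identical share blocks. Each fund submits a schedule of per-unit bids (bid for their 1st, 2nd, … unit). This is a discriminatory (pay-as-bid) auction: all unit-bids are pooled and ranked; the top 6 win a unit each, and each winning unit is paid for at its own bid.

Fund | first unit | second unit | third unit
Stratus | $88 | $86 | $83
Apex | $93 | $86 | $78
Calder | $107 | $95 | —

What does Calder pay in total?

Calder pays $202

Pooled unit-bids ranked (top 6): 107 (Calder-1), 95 (Calder-2), 93 (Apex-1), 88 (Stratus-1), 86 (Stratus-2), 86 (Apex-2)
Next rejected bid: $83 (not a price — pay-as-bid).
Calder's winning unit-bids: 107 + 95 = $202.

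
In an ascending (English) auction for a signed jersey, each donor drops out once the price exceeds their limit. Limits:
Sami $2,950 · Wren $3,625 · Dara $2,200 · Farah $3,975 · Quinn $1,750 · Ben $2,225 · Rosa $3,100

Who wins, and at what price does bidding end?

Limits ranked: 3,975 (Farah) > 3,625 (Wren) > 3,100 (Rosa) > 2,950 (Sami) > 2,225 (Ben) > 2,200 (Dara) > …
Once the price passes $3,625, only Farah is left; the hammer falls at Wren's limit of $3,625.

Farah wins at $3,625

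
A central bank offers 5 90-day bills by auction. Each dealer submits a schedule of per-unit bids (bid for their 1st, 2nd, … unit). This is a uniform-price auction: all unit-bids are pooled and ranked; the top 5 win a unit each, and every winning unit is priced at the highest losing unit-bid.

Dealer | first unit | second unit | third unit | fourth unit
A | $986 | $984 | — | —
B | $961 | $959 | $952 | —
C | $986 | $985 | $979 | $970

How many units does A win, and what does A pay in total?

All unit-bids, highest first — top 5: 986 (A-1), 986 (C-1), 985 (C-2), 984 (A-2), 979 (C-3)
The (k+1)-th unit-bid is $970.
A wins 2 unit(s) at $970 each.

A: 2 units, pays $1,940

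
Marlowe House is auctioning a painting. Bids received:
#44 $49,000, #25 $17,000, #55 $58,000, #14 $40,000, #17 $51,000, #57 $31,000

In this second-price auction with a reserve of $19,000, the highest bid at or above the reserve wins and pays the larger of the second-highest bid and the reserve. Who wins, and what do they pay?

#55 pays $51,000

Rule: the highest bid at or above the reserve wins and pays the larger of the second-highest bid and the reserve.
Sorting bids: 58,000 (#55) > 51,000 (#17) > 49,000 (#44) > 40,000 (#14) > 31,000 (#57) > 17,000 (#25)
#55 has the top bid at or above the reserve ($58,000).
Second-highest bid $51,000 exceeds the reserve $19,000 → payment $51,000.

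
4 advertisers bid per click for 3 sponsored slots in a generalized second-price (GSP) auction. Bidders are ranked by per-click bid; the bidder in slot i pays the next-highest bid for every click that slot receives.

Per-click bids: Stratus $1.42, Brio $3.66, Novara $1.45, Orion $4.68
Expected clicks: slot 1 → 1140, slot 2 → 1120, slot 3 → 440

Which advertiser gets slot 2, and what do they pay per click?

Brio; $1.45 per click

Sorting advertisers: $4.68 (Orion) > $3.66 (Brio) > $1.45 (Novara) > $1.42 (Stratus)
Slot 2 goes to the second-ranked bidder, Brio, who pays the next bid down: $1.45/click.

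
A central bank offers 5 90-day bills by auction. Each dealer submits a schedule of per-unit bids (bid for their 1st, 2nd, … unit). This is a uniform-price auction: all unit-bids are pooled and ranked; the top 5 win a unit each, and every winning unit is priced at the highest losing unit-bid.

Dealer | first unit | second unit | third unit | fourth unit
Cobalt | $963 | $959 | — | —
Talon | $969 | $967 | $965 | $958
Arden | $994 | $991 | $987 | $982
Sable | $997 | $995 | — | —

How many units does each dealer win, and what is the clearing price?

Arden 3, Sable 2; clearing price $982

Pooled unit-bids ranked (top 5): 997 (Sable-1), 995 (Sable-2), 994 (Arden-1), 991 (Arden-2), 987 (Arden-3)
First bid not allocated: $982.
Allocation: Arden 3, Sable 2.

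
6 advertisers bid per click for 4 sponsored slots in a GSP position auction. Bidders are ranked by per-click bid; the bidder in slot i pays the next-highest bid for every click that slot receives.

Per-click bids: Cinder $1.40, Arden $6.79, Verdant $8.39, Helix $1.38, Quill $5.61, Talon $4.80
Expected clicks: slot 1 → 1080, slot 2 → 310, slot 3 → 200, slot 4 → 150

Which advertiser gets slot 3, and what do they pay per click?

Ranked by bid: $8.39 (Verdant) > $6.79 (Arden) > $5.61 (Quill) > $4.80 (Talon) > $1.40 (Cinder) > …
Slot 3 goes to the third-ranked bidder, Quill, who pays the next bid down: $4.80/click.

Quill; $4.80 per click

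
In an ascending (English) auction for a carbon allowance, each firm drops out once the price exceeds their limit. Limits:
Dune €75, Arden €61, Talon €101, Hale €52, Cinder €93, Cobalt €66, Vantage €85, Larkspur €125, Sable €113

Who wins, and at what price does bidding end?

Limits ranked: 125 (Larkspur) > 113 (Sable) > 101 (Talon) > 93 (Cinder) > 85 (Vantage) > 75 (Dune) > …
Once the price passes €113, only Larkspur is left; the hammer falls at Sable's limit of €113.

Larkspur wins at €113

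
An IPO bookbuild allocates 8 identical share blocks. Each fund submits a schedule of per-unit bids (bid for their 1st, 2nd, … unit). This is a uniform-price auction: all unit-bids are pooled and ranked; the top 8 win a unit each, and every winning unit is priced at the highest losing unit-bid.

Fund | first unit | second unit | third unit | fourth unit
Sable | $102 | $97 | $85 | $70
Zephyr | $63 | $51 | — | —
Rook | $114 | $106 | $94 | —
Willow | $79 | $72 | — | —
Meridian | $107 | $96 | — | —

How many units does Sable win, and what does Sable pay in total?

Sable: 3 units, pays $237

All unit-bids, highest first — top 8: 114 (Rook-1), 107 (Meridian-1), 106 (Rook-2), 102 (Sable-1), 97 (Sable-2), 96 (Meridian-2), 94 (Rook-3), 85 (Sable-3)
First bid not allocated: $79.
Sable wins 3 unit(s) at $79 each.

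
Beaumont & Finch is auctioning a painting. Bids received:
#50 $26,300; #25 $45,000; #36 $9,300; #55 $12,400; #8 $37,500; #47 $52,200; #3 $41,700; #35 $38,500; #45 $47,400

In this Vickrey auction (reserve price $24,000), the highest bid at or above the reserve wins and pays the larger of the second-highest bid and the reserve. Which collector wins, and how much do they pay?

#47 pays $47,400

Bids ranked: 52,200 (#47) > 47,400 (#45) > 45,000 (#25) > 41,700 (#3) > 38,500 (#35) > 37,500 (#8) > …
#47 has the top bid at or above the reserve ($52,200).
Second-highest bid $47,400 exceeds the reserve $24,000 → payment $47,400.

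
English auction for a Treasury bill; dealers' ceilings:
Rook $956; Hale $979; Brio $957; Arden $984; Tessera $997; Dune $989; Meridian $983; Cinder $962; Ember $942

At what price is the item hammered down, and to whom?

Tessera wins at $989

Limits in order: 997 (Tessera) > 989 (Dune) > 984 (Arden) > 983 (Meridian) > 979 (Hale) > 962 (Cinder) > …
Bidding ends when Dune exits at $989; Tessera takes it.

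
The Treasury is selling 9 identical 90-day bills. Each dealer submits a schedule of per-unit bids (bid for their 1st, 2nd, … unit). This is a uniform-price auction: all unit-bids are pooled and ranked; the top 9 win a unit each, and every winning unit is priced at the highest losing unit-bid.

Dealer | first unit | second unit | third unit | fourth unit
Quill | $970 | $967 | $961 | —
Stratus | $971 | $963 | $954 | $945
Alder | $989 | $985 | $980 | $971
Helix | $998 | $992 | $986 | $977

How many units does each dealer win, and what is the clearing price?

Alder 4, Helix 4, Stratus 1; clearing price $970

Merging the schedules and taking the best 9: 998 (Helix-1), 992 (Helix-2), 989 (Alder-1), 986 (Helix-3), 985 (Alder-2), 980 (Alder-3), 977 (Helix-4), 971 (Stratus-1), 971 (Alder-4)
Highest rejected unit-bid = $970.
Allocation: Alder 4, Helix 4, Stratus 1.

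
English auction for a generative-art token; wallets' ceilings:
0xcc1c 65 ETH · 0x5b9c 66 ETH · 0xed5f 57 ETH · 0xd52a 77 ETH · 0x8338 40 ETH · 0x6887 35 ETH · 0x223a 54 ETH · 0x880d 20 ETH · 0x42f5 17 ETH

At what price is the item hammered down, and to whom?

Limits in order: 77 (0xd52a) > 66 (0x5b9c) > 65 (0xcc1c) > 57 (0xed5f) > 54 (0x223a) > 40 (0x8338) > …
Bidding ends when 0x5b9c exits at 66 ETH; 0xd52a takes it.

0xd52a wins at 66 ETH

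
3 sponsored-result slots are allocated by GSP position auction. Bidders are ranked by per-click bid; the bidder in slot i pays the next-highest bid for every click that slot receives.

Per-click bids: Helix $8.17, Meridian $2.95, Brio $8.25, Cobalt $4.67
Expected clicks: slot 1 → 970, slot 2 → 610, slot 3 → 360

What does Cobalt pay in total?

Cobalt pays $1062.00

Ranked by bid: $8.25 (Brio) > $8.17 (Helix) > $4.67 (Cobalt) > $2.95 (Meridian)
Cobalt holds slot 3 → pays next bid $2.95 × 360 clicks = $1062.00.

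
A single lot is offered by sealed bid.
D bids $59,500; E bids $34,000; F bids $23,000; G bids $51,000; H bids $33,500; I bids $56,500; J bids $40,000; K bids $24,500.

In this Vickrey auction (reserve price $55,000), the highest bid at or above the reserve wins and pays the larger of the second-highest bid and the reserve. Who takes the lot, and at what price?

Rule: the highest bid at or above the reserve wins and pays the larger of the second-highest bid and the reserve.
Sorting bids: 59,500 (D) > 56,500 (I) > 51,000 (G) > 40,000 (J) > 34,000 (E) > 33,500 (H) > …
Highest eligible bid: D at $59,500.
max(second-highest $56,500, reserve $55,000) = $56,500; the reserve does not bind.

D pays $56,500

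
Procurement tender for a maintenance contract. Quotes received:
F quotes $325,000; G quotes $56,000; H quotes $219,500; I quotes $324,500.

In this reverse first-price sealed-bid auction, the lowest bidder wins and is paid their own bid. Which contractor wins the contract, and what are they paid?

Reverse first-price sealed-bid auction: the lowest bidder wins and is paid their own bid.
Bids in order: 56,000 (G) < 219,500 (H) < 324,500 (I) < 325,000 (F)
G has the lowest bid and is paid exactly that: $56,000.

G is paid $56,000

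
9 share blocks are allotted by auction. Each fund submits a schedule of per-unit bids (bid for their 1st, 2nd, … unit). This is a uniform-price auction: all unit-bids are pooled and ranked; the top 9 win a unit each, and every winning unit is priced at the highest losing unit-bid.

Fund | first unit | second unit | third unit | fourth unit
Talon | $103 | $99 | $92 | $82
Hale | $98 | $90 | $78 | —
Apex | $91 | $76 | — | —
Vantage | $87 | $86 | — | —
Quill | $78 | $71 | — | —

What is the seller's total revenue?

All unit-bids, highest first — top 9: 103 (Talon-1), 99 (Talon-2), 98 (Hale-1), 92 (Talon-3), 91 (Apex-1), 90 (Hale-2), 87 (Vantage-1), 86 (Vantage-2), 82 (Talon-4)
First bid not allocated: $78.
Allocation: Apex 1, Hale 2, Talon 4, Vantage 2. Every unit priced at $78.
Revenue = 9 × 78 = $702.

Total revenue: $702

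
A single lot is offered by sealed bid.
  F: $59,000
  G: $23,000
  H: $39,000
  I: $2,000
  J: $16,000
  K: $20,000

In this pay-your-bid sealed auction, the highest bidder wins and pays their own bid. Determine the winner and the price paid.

Rule: the highest bidder wins and pays their own bid.
Bids in order: 59,000 (F) > 39,000 (H) > 23,000 (G) > 20,000 (K) > 16,000 (J) > 2,000 (I)
F has the highest bid and pays exactly that: $59,000.

F pays $59,000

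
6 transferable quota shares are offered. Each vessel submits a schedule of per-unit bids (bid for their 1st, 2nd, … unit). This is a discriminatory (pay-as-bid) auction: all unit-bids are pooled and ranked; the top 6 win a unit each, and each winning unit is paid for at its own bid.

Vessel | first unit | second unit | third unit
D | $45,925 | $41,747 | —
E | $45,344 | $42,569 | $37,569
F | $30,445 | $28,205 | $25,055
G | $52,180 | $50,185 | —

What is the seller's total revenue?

All unit-bids, highest first — top 6: 52,180 (G-1), 50,185 (G-2), 45,925 (D-1), 45,344 (E-1), 42,569 (E-2), 41,747 (D-2)
Next rejected bid: $37,569 (not a price — pay-as-bid).
Each winning unit pays its own bid.
Revenue = 52,180 + 50,185 + 45,925 + 45,344 + 42,569 + 41,747 = $277,950.

Total revenue: $277,950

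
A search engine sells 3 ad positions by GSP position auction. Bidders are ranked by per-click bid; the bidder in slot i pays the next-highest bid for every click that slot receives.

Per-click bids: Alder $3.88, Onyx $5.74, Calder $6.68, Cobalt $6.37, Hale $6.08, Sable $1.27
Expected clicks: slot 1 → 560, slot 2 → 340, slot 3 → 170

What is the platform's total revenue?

Ranked by bid: $6.68 (Calder) > $6.37 (Cobalt) > $6.08 (Hale) > $5.74 (Onyx) > …
Slot 1: Calder pays $6.37 × 560 = $3567.20
Slot 2: Cobalt pays $6.08 × 340 = $2067.20
Slot 3: Hale pays $5.74 × 170 = $975.80
Total = $6610.20

Total revenue: $6610.20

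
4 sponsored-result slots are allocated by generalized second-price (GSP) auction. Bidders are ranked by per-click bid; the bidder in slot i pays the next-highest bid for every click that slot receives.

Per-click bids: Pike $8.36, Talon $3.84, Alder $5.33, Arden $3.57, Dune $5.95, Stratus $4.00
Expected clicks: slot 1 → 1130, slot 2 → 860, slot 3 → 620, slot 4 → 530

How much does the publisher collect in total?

Total revenue: $15822.50

Per-click bids in order: $8.36 (Pike) > $5.95 (Dune) > $5.33 (Alder) > $4.00 (Stratus) > $3.84 (Talon) > …
Slot 1: Pike pays $5.95 × 1130 = $6723.50
Slot 2: Dune pays $5.33 × 860 = $4583.80
Slot 3: Alder pays $4.00 × 620 = $2480.00
Slot 4: Stratus pays $3.84 × 530 = $2035.20
Total = $15822.50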